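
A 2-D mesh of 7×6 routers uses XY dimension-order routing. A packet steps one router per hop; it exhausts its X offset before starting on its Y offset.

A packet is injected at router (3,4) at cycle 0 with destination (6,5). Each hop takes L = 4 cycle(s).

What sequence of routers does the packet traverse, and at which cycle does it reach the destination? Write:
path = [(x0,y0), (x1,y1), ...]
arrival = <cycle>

path = [(3,4), (4,4), (5,4), (6,4), (6,5)]
arrival = 16

  0. router=(3,4) cycle=0 (inject)
  1. router=(4,4) cycle=4 dir=E
  2. router=(5,4) cycle=8 dir=E
  3. router=(6,4) cycle=12 dir=E
  4. router=(6,5) cycle=16 dir=N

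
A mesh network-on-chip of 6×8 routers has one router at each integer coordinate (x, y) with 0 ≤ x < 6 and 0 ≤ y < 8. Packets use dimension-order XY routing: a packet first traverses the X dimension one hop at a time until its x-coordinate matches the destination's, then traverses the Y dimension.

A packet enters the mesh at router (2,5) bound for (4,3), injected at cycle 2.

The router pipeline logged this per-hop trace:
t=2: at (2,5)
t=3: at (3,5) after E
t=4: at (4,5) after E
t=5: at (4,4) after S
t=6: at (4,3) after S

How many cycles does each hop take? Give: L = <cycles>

Between hops 0 and 1 the cycle counter advances 3 − 2 = 1.
One hop costs L cycles, so L = 1.

L = 1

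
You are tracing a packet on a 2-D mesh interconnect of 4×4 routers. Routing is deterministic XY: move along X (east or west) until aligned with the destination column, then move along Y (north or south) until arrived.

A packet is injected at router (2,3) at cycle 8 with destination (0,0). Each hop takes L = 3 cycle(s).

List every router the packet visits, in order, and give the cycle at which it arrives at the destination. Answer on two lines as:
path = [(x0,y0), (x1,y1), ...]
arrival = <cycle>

path = [(2,3), (1,3), (0,3), (0,2), (0,1), (0,0)]
arrival = 23

hop 0: (2,3) @ cyc 8
hop 1: (1,3) @ cyc 11  [W]
hop 2: (0,3) @ cyc 14  [W]
hop 3: (0,2) @ cyc 17  [S]
hop 4: (0,1) @ cyc 20  [S]
hop 5: (0,0) @ cyc 23  [S]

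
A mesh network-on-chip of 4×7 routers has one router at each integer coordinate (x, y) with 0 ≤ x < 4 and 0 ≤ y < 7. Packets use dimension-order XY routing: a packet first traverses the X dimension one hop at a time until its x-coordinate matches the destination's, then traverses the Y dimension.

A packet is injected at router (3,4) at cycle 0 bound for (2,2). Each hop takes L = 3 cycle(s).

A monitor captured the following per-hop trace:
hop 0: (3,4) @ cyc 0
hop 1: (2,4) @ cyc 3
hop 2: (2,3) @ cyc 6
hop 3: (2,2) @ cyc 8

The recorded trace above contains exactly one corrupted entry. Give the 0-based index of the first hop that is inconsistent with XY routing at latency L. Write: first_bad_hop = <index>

first_bad_hop = 3

check 1→ d=(-1,0) cyc+3: ok
check 2→ d=(0,-1) cyc+3: ok
check 3→ d=(0,-1) cyc+2: BAD: Δcyc=2≠L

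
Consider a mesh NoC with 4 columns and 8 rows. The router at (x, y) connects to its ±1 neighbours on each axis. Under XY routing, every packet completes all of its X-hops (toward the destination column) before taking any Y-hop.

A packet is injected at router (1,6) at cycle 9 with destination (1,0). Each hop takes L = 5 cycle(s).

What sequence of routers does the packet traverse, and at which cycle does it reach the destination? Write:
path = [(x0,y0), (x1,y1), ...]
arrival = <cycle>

path = [(1,6), (1,5), (1,4), (1,3), (1,2), (1,1), (1,0)]
arrival = 39

#0 — 1,6 | c9
#1 — 1,5 | c14 | S
#2 — 1,4 | c19 | S
#3 — 1,3 | c24 | S
#4 — 1,2 | c29 | S
#5 — 1,1 | c34 | S
#6 — 1,0 | c39 | S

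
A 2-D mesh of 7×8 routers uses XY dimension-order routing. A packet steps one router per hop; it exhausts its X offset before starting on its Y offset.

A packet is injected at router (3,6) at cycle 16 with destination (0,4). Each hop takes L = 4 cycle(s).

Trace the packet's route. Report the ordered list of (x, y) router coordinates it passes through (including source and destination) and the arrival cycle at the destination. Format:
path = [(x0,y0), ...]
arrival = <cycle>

path = [(3,6), (2,6), (1,6), (0,6), (0,5), (0,4)]
arrival = 36

t=16: at (3,6)
t=20: at (2,6) after W
t=24: at (1,6) after W
t=28: at (0,6) after W
t=32: at (0,5) after S
t=36: at (0,4) after S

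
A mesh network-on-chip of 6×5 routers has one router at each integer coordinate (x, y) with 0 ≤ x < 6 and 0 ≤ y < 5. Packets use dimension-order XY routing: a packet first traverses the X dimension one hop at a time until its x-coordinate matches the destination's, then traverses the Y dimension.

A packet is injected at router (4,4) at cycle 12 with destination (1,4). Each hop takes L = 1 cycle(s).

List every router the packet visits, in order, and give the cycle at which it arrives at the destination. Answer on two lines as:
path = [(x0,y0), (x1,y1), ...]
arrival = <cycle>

path = [(4,4), (3,4), (2,4), (1,4)]
arrival = 15

src (4,4)  cyc=12
W→(3,4)  cyc=13
W→(2,4)  cyc=14
W→(1,4)  cyc=15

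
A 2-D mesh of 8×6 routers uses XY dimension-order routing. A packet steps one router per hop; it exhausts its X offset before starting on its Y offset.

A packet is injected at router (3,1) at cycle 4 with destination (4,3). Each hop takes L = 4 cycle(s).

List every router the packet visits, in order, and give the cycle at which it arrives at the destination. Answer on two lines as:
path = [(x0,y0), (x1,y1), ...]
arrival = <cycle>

src (3,1)  cyc=4
E→(4,1)  cyc=8
N→(4,2)  cyc=12
N→(4,3)  cyc=16

path = [(3,1), (4,1), (4,2), (4,3)]
arrival = 16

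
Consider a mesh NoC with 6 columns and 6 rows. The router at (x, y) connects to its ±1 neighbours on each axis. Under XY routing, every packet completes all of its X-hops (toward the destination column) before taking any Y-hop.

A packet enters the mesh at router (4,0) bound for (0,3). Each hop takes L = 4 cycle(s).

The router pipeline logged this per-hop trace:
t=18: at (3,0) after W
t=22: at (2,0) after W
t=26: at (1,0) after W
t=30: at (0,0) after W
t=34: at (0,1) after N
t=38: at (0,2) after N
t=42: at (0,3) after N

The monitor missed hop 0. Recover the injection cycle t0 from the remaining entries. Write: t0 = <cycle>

cyc[1] = 18 and cyc[k] = t0 + k·L for every k.
So t0 = 18 − 1·4 = 14.

t0 = 14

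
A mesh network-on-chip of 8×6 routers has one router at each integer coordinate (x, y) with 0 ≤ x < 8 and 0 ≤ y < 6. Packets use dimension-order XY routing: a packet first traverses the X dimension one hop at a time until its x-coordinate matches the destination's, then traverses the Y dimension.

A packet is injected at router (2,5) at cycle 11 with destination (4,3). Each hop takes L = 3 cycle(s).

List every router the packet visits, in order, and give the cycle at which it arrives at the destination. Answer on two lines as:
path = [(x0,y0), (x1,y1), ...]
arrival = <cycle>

path = [(2,5), (3,5), (4,5), (4,4), (4,3)]
arrival = 23

#0 — 2,5 | c11
#1 — 3,5 | c14 | E
#2 — 4,5 | c17 | E
#3 — 4,4 | c20 | S
#4 — 4,3 | c23 | S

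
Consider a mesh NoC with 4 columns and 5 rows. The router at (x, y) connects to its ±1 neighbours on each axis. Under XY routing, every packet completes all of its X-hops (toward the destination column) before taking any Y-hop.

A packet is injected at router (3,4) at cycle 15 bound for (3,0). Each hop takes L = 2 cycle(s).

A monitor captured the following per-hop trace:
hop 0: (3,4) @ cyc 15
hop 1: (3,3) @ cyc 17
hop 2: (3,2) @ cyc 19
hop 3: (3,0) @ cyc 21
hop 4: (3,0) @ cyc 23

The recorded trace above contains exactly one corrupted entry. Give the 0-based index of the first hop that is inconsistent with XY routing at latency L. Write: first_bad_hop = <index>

[1] (+0,-1) / 2c ⇒ ok
[2] (+0,-1) / 2c ⇒ ok
[3] (+0,-2) / 2c ⇒ BAD: non-unit step

first_bad_hop = 3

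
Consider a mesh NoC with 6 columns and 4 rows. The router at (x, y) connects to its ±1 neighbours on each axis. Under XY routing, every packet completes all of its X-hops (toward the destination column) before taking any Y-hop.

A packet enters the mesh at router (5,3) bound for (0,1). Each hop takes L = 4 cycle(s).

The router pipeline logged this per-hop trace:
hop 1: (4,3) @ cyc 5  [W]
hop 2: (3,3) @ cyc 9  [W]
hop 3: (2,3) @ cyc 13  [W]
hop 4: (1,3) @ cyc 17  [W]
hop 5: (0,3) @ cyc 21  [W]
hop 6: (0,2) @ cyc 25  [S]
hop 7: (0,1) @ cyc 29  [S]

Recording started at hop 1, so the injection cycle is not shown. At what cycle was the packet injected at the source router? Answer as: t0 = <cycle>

t0 = 1

The first recorded entry is hop 1 at cycle 5.
Subtract one hop: t0 = 5 − 4 = 1.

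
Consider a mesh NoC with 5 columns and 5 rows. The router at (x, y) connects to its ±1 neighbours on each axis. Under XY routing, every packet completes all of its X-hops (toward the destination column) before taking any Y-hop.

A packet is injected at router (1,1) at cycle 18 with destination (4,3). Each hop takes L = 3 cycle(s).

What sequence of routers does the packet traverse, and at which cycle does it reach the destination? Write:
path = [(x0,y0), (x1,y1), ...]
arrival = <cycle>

#0 — 1,1 | c18
#1 — 2,1 | c21 | E
#2 — 3,1 | c24 | E
#3 — 4,1 | c27 | E
#4 — 4,2 | c30 | N
#5 — 4,3 | c33 | N

path = [(1,1), (2,1), (3,1), (4,1), (4,2), (4,3)]
arrival = 33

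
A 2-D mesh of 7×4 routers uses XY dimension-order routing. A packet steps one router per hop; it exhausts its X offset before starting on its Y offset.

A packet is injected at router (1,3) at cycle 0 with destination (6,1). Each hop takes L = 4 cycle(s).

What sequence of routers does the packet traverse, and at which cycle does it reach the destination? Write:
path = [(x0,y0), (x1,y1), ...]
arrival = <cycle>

path = [(1,3), (2,3), (3,3), (4,3), (5,3), (6,3), (6,2), (6,1)]
arrival = 28

src (1,3)  cyc=0
E→(2,3)  cyc=4
E→(3,3)  cyc=8
E→(4,3)  cyc=12
E→(5,3)  cyc=16
E→(6,3)  cyc=20
S→(6,2)  cyc=24
S→(6,1)  cyc=28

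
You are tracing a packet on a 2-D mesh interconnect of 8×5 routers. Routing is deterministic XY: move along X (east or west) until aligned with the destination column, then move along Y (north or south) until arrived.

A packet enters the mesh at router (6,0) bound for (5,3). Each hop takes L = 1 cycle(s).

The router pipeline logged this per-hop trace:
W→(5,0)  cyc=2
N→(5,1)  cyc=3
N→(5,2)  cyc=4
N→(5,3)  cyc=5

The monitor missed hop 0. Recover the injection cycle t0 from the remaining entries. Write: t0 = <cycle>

cyc[1] = 2 and cyc[k] = t0 + k·L for every k.
Subtract one hop: t0 = 2 − 1 = 1.

t0 = 1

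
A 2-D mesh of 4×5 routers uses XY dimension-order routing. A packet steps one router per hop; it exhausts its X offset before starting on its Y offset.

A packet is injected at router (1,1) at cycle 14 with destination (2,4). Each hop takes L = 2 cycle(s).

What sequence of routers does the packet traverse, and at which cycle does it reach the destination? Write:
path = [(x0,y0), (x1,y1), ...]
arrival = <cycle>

#0 — 1,1 | c14
#1 — 2,1 | c16 | E
#2 — 2,2 | c18 | N
#3 — 2,3 | c20 | N
#4 — 2,4 | c22 | N

path = [(1,1), (2,1), (2,2), (2,3), (2,4)]
arrival = 22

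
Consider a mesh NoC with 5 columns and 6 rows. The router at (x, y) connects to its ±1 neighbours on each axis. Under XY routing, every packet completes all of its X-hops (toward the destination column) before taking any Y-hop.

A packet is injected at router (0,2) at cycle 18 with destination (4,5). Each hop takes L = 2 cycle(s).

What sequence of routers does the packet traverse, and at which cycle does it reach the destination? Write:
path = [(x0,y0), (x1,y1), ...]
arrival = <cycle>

[0] x=0 y=2 t=18
[1] x=1 y=2 t=20 →E
[2] x=2 y=2 t=22 →E
[3] x=3 y=2 t=24 →E
[4] x=4 y=2 t=26 →E
[5] x=4 y=3 t=28 →N
[6] x=4 y=4 t=30 →N
[7] x=4 y=5 t=32 →N

path = [(0,2), (1,2), (2,2), (3,2), (4,2), (4,3), (4,4), (4,5)]
arrival = 32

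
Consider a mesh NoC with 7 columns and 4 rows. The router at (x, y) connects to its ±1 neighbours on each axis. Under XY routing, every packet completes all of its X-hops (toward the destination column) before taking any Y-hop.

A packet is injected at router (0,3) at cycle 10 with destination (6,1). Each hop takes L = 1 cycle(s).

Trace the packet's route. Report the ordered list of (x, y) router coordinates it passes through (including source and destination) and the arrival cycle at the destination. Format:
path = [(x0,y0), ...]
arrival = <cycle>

[0] x=0 y=3 t=10
[1] x=1 y=3 t=11 →E
[2] x=2 y=3 t=12 →E
[3] x=3 y=3 t=13 →E
[4] x=4 y=3 t=14 →E
[5] x=5 y=3 t=15 →E
[6] x=6 y=3 t=16 →E
[7] x=6 y=2 t=17 →S
[8] x=6 y=1 t=18 →S

path = [(0,3), (1,3), (2,3), (3,3), (4,3), (5,3), (6,3), (6,2), (6,1)]
arrival = 18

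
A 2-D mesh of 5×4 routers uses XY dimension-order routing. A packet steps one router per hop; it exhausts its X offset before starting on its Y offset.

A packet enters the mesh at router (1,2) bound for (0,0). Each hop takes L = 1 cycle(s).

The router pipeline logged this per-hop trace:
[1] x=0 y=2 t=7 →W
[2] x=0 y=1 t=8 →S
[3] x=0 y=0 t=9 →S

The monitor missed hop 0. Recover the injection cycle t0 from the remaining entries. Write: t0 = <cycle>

Hop 1 reached at cycle 7; hop k is at t0 + k·L.
Subtract one hop: t0 = 7 − 1 = 6.

t0 = 6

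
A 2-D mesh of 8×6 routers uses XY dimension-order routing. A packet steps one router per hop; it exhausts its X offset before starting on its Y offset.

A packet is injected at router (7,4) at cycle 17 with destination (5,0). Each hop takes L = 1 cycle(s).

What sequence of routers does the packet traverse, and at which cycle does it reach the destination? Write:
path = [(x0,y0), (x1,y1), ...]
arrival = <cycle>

hop 0: (7,4) @ cyc 17
hop 1: (6,4) @ cyc 18  [W]
hop 2: (5,4) @ cyc 19  [W]
hop 3: (5,3) @ cyc 20  [S]
hop 4: (5,2) @ cyc 21  [S]
hop 5: (5,1) @ cyc 22  [S]
hop 6: (5,0) @ cyc 23  [S]

path = [(7,4), (6,4), (5,4), (5,3), (5,2), (5,1), (5,0)]
arrival = 23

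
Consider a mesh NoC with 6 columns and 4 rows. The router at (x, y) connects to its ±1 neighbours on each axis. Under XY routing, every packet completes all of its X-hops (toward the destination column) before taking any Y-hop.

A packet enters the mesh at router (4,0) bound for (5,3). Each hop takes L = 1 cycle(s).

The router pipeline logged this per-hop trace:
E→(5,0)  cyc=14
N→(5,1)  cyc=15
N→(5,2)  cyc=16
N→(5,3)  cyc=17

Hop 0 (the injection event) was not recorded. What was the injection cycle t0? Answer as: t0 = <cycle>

t0 = 13

cyc[1] = 14 and cyc[k] = t0 + k·L for every k.
So t0 = 14 − 1·1 = 13.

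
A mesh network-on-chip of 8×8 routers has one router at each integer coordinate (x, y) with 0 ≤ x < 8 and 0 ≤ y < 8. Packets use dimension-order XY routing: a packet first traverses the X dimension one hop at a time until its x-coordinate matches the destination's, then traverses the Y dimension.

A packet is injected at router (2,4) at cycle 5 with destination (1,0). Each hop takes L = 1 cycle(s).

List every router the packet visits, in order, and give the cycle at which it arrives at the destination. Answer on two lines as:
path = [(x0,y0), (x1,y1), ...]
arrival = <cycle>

path = [(2,4), (1,4), (1,3), (1,2), (1,1), (1,0)]
arrival = 10

t=5: at (2,4)
t=6: at (1,4) after W
t=7: at (1,3) after S
t=8: at (1,2) after S
t=9: at (1,1) after S
t=10: at (1,0) after S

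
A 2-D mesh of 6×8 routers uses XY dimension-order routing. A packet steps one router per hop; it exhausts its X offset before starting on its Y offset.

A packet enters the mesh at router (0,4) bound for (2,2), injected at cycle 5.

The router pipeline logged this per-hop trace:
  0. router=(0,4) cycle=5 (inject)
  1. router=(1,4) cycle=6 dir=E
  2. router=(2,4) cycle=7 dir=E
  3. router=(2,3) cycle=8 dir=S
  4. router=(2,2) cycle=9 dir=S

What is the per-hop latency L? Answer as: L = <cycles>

L = 1

Δcyc across hop 0→1: 6 − 5 = 1.
That increment is L by definition: L = 1.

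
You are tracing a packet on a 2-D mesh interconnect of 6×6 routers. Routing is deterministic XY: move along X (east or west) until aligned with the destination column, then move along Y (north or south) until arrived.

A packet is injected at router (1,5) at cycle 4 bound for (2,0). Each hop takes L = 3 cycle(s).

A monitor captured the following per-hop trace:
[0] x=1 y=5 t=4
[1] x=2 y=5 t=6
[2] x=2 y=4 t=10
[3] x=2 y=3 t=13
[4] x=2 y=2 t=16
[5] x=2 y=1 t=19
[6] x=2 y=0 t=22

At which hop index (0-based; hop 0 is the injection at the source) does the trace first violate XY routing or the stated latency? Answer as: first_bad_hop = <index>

first_bad_hop = 1

  1: Δx=+1 Δy=+0 Δt=2 [BAD: Δcyc=2≠L]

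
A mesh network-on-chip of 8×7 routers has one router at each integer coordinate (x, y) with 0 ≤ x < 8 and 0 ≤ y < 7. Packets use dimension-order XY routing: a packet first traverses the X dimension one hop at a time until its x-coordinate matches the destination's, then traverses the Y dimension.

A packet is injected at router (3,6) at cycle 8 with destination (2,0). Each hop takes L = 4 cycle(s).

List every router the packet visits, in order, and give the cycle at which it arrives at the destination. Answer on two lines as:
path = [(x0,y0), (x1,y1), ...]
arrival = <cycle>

[0] x=3 y=6 t=8
[1] x=2 y=6 t=12 →W
[2] x=2 y=5 t=16 →S
[3] x=2 y=4 t=20 →S
[4] x=2 y=3 t=24 →S
[5] x=2 y=2 t=28 →S
[6] x=2 y=1 t=32 →S
[7] x=2 y=0 t=36 →S

path = [(3,6), (2,6), (2,5), (2,4), (2,3), (2,2), (2,1), (2,0)]
arrival = 36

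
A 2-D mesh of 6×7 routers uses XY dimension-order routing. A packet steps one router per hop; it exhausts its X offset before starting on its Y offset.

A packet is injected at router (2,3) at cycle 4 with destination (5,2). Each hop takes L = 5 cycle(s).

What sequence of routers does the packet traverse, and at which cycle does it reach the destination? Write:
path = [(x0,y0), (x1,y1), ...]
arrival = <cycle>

path = [(2,3), (3,3), (4,3), (5,3), (5,2)]
arrival = 24

src (2,3)  cyc=4
E→(3,3)  cyc=9
E→(4,3)  cyc=14
E→(5,3)  cyc=19
S→(5,2)  cyc=24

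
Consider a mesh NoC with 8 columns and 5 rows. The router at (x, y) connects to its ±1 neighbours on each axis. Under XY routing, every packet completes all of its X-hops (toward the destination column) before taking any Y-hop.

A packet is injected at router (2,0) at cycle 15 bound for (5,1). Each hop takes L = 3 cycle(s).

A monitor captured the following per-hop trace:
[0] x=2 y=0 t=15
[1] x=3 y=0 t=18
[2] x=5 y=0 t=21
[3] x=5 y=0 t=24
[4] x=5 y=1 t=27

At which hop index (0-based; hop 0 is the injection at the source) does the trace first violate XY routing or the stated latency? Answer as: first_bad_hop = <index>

[1] (+1,+0) / 3c ⇒ ok
[2] (+2,+0) / 3c ⇒ BAD: non-unit step

first_bad_hop = 2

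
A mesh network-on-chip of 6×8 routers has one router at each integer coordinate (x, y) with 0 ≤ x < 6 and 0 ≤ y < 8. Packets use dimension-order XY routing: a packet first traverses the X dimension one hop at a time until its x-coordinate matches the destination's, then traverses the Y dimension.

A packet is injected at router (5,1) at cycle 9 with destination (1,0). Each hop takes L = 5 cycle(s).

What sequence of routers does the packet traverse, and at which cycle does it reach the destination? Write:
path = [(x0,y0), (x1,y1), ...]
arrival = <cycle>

  0. router=(5,1) cycle=9 (inject)
  1. router=(4,1) cycle=14 dir=W
  2. router=(3,1) cycle=19 dir=W
  3. router=(2,1) cycle=24 dir=W
  4. router=(1,1) cycle=29 dir=W
  5. router=(1,0) cycle=34 dir=S

path = [(5,1), (4,1), (3,1), (2,1), (1,1), (1,0)]
arrival = 34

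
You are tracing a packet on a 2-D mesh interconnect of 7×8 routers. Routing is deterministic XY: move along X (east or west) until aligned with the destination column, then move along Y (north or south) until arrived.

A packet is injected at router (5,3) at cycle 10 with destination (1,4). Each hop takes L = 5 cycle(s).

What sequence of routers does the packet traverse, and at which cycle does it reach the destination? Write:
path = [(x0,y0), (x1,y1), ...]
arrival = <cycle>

[0] x=5 y=3 t=10
[1] x=4 y=3 t=15 →W
[2] x=3 y=3 t=20 →W
[3] x=2 y=3 t=25 →W
[4] x=1 y=3 t=30 →W
[5] x=1 y=4 t=35 →N

path = [(5,3), (4,3), (3,3), (2,3), (1,3), (1,4)]
arrival = 35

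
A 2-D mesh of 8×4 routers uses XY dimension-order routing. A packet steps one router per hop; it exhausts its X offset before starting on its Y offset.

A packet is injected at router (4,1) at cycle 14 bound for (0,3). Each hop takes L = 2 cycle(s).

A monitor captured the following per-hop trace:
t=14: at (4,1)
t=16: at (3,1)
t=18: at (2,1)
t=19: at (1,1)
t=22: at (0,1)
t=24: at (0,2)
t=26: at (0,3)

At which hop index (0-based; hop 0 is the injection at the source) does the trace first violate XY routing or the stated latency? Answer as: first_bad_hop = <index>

first_bad_hop = 3

hop 1: step (-1,+0), +2 cyc — ok
hop 2: step (-1,+0), +2 cyc — ok
hop 3: step (-1,+0), +1 cyc — BAD: Δcyc=1≠L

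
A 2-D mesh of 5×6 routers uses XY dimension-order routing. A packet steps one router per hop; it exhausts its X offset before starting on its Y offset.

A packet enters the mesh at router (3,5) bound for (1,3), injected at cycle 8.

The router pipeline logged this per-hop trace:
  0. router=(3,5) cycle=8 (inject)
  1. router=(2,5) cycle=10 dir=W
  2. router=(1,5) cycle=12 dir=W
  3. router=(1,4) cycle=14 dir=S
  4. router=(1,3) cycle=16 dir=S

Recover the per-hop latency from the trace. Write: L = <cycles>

L = 2

Between hops 0 and 1 the cycle counter advances 10 − 8 = 2.
Per-hop latency L = Δcyc = 2.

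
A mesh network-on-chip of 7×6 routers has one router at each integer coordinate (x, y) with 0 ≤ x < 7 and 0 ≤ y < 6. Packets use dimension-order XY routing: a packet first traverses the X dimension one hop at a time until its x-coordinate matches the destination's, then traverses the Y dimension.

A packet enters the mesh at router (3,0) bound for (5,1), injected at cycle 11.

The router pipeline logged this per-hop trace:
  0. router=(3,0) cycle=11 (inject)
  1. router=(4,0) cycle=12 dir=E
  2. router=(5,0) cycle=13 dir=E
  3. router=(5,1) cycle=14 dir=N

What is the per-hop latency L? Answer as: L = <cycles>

cyc[1] − cyc[0] = 12 − 11 = 1.
One hop costs L cycles, so L = 1.

L = 1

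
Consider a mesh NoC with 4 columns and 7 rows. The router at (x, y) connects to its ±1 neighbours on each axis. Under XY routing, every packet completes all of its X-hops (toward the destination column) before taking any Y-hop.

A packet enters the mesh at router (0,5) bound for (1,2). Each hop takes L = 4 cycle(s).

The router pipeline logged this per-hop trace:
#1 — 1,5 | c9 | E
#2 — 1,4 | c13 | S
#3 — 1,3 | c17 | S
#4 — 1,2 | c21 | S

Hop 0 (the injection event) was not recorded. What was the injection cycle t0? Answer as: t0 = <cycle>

Hop 1 reached at cycle 9; hop k is at t0 + k·L.
t0 = cyc[1] − L = 9 − 4 = 5.

t0 = 5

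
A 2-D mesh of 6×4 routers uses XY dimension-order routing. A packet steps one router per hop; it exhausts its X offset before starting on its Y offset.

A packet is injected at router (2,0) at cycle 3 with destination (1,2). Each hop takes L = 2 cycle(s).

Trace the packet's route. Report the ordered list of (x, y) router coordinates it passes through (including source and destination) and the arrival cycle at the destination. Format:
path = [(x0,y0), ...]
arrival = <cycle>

path = [(2,0), (1,0), (1,1), (1,2)]
arrival = 9

src (2,0)  cyc=3
W→(1,0)  cyc=5
N→(1,1)  cyc=7
N→(1,2)  cyc=9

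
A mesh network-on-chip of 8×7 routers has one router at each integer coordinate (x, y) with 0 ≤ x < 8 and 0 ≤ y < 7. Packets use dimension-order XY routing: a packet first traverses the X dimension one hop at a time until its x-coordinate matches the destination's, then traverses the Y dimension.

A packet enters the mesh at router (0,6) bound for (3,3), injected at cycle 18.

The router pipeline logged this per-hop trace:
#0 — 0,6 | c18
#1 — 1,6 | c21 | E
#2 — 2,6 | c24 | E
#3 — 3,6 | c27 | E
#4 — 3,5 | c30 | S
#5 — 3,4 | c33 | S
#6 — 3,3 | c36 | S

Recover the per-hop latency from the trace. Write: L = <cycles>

Δcyc across hop 0→1: 21 − 18 = 3.
That increment is L by definition: L = 3.

L = 3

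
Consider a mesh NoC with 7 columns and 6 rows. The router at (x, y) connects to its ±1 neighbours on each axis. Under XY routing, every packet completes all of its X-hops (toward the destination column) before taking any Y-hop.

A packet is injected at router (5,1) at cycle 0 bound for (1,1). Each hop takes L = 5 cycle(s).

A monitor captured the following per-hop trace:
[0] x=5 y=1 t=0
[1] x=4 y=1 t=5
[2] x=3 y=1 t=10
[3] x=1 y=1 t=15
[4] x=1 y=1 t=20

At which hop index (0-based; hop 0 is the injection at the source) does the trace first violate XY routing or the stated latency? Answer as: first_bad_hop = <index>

first_bad_hop = 3

[1] (-1,+0) / 5c ⇒ ok
[2] (-1,+0) / 5c ⇒ ok
[3] (-2,+0) / 5c ⇒ BAD: non-unit step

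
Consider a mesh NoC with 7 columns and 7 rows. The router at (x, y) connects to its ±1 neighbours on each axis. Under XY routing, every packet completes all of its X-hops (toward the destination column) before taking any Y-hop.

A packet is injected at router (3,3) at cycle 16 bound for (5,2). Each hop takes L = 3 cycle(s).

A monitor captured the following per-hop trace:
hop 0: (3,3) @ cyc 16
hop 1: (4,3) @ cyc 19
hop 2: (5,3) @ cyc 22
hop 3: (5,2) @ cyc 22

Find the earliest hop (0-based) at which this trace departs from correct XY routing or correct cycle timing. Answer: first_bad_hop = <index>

  1: Δx=+1 Δy=+0 Δt=3 [ok]
  2: Δx=+1 Δy=+0 Δt=3 [ok]
  3: Δx=+0 Δy=-1 Δt=0 [BAD: Δcyc=0≠L]

first_bad_hop = 3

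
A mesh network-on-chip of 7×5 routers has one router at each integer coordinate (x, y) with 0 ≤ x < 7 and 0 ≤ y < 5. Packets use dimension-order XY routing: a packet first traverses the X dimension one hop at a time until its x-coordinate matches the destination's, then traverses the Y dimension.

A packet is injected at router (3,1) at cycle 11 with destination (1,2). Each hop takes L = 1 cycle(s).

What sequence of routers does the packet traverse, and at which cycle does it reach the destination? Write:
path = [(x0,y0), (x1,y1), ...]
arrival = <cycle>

path = [(3,1), (2,1), (1,1), (1,2)]
arrival = 14

#0 — 3,1 | c11
#1 — 2,1 | c12 | W
#2 — 1,1 | c13 | W
#3 — 1,2 | c14 | N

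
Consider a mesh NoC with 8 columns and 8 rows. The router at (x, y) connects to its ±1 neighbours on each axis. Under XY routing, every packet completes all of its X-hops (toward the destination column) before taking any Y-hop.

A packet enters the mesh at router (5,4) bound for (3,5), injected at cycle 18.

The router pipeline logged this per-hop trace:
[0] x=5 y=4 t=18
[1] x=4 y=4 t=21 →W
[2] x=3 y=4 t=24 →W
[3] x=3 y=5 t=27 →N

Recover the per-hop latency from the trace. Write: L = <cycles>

From hop 0 (18) to hop 1 (21): +3 cycles.
Per-hop latency L = Δcyc = 3.

L = 3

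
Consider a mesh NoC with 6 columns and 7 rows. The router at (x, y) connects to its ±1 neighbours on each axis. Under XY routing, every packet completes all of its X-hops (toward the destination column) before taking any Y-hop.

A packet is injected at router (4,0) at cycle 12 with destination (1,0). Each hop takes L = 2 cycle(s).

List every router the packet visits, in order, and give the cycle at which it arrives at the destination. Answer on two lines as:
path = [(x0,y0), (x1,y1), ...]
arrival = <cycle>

path = [(4,0), (3,0), (2,0), (1,0)]
arrival = 18

hop 0: (4,0) @ cyc 12
hop 1: (3,0) @ cyc 14  [W]
hop 2: (2,0) @ cyc 16  [W]
hop 3: (1,0) @ cyc 18  [W]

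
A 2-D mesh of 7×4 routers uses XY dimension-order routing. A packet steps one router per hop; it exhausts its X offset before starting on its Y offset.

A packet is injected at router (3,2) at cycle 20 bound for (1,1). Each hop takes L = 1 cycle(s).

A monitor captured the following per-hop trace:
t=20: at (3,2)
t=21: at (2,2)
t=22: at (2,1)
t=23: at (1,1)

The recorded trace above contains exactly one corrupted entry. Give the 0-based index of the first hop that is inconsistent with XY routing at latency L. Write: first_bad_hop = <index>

check 1→ d=(-1,0) cyc+1: ok
check 2→ d=(0,-1) cyc+1: BAD: Y-move but x=2≠1

first_bad_hop = 2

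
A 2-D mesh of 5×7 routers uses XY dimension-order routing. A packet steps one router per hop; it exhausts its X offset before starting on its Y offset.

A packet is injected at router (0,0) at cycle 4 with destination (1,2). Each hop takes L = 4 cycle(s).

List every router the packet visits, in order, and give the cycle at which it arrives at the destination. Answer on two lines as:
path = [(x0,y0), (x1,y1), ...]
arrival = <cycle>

hop 0: (0,0) @ cyc 4
hop 1: (1,0) @ cyc 8  [E]
hop 2: (1,1) @ cyc 12  [N]
hop 3: (1,2) @ cyc 16  [N]

path = [(0,0), (1,0), (1,1), (1,2)]
arrival = 16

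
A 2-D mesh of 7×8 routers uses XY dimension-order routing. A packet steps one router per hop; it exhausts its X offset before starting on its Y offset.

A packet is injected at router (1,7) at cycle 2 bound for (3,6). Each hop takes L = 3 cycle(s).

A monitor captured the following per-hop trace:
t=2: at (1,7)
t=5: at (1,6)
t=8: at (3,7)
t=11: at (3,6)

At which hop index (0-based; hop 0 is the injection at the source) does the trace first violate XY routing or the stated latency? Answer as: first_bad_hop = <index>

first_bad_hop = 1

hop 1: step (+0,-1), +3 cyc — BAD: Y-move but x=1≠3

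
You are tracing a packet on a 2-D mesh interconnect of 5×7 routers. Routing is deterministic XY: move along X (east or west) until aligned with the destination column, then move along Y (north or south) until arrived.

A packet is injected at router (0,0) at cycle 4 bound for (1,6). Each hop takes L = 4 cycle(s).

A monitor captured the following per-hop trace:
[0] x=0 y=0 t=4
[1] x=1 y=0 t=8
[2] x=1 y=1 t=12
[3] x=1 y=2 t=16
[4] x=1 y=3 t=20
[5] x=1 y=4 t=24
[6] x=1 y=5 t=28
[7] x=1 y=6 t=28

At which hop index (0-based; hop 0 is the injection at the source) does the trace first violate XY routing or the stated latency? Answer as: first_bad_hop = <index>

hop 1: step (+1,+0), +4 cyc — ok
hop 2: step (+0,+1), +4 cyc — ok
hop 3: step (+0,+1), +4 cyc — ok
hop 4: step (+0,+1), +4 cyc — ok
hop 5: step (+0,+1), +4 cyc — ok
hop 6: step (+0,+1), +4 cyc — ok
hop 7: step (+0,+1), +0 cyc — BAD: Δcyc=0≠L

first_bad_hop = 7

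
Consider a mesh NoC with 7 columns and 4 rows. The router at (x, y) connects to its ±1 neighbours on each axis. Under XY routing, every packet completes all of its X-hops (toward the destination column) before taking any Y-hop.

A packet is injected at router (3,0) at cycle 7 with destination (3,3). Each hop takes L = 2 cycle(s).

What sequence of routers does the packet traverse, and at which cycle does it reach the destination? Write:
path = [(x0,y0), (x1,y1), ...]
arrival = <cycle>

[0] x=3 y=0 t=7
[1] x=3 y=1 t=9 →N
[2] x=3 y=2 t=11 →N
[3] x=3 y=3 t=13 →N

path = [(3,0), (3,1), (3,2), (3,3)]
arrival = 13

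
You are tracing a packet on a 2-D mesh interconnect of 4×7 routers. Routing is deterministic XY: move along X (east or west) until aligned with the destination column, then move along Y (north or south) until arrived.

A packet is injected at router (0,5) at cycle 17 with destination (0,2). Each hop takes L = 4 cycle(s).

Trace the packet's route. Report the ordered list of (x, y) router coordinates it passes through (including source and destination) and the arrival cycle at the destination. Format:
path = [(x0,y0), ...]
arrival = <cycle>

#0 — 0,5 | c17
#1 — 0,4 | c21 | S
#2 — 0,3 | c25 | S
#3 — 0,2 | c29 | S

path = [(0,5), (0,4), (0,3), (0,2)]
arrival = 29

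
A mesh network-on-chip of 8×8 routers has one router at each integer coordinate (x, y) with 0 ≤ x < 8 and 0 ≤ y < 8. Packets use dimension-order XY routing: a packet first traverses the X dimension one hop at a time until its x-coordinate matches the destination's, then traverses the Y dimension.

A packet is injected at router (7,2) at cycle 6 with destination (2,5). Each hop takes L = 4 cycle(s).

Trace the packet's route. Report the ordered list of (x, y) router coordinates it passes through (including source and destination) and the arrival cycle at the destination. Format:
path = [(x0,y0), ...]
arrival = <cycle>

[0] x=7 y=2 t=6
[1] x=6 y=2 t=10 →W
[2] x=5 y=2 t=14 →W
[3] x=4 y=2 t=18 →W
[4] x=3 y=2 t=22 →W
[5] x=2 y=2 t=26 →W
[6] x=2 y=3 t=30 →N
[7] x=2 y=4 t=34 →N
[8] x=2 y=5 t=38 →N

path = [(7,2), (6,2), (5,2), (4,2), (3,2), (2,2), (2,3), (2,4), (2,5)]
arrival = 38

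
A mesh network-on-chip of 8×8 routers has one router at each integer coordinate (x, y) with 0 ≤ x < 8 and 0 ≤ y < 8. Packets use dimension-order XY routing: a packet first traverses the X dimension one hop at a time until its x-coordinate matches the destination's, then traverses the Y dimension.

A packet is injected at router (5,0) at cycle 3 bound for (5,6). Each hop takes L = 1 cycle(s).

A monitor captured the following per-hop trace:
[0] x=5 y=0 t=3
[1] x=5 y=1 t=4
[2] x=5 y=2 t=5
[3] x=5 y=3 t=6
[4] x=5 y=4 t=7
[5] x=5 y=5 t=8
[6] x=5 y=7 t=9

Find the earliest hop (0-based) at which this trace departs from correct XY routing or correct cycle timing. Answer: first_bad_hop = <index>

first_bad_hop = 6

check 1→ d=(0,1) cyc+1: ok
check 2→ d=(0,1) cyc+1: ok
check 3→ d=(0,1) cyc+1: ok
check 4→ d=(0,1) cyc+1: ok
check 5→ d=(0,1) cyc+1: ok
check 6→ d=(0,2) cyc+1: BAD: non-unit step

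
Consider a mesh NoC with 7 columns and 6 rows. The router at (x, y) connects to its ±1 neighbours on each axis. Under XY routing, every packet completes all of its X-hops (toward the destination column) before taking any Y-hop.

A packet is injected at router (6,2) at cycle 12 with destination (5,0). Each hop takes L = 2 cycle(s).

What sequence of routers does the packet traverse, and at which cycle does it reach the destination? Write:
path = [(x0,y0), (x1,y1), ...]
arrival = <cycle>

path = [(6,2), (5,2), (5,1), (5,0)]
arrival = 18

[0] x=6 y=2 t=12
[1] x=5 y=2 t=14 →W
[2] x=5 y=1 t=16 →S
[3] x=5 y=0 t=18 →S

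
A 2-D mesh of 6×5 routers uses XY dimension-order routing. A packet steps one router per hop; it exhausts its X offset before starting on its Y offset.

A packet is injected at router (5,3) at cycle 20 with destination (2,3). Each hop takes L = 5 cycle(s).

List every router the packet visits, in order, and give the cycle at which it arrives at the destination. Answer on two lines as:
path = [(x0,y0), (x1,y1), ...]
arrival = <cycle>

path = [(5,3), (4,3), (3,3), (2,3)]
arrival = 35

src (5,3)  cyc=20
W→(4,3)  cyc=25
W→(3,3)  cyc=30
W→(2,3)  cyc=35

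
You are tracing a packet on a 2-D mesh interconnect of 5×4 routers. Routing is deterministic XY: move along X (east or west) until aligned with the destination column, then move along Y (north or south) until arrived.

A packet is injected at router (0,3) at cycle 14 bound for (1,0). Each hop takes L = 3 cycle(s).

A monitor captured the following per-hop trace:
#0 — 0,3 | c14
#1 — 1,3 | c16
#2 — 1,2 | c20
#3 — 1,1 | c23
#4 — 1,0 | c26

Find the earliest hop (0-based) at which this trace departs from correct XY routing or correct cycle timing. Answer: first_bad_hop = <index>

hop 1: step (+1,+0), +2 cyc — BAD: Δcyc=2≠L

first_bad_hop = 1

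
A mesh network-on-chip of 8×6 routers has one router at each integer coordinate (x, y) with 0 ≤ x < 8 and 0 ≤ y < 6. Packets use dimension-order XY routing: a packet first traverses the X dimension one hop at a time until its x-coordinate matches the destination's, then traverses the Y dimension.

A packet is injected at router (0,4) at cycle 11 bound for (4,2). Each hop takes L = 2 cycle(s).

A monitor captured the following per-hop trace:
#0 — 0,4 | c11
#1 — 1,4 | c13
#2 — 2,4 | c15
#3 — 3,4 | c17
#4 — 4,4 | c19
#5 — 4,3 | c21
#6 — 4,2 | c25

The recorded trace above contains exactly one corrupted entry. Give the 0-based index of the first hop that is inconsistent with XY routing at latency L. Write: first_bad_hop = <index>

first_bad_hop = 6

hop 1: step (+1,+0), +2 cyc — ok
hop 2: step (+1,+0), +2 cyc — ok
hop 3: step (+1,+0), +2 cyc — ok
hop 4: step (+1,+0), +2 cyc — ok
hop 5: step (+0,-1), +2 cyc — ok
hop 6: step (+0,-1), +4 cyc — BAD: Δcyc=4≠L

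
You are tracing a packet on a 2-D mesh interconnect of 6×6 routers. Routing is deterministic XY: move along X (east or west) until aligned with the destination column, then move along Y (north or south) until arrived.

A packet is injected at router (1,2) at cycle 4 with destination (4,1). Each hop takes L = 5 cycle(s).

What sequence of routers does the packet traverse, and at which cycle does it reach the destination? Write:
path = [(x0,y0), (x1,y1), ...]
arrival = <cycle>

hop 0: (1,2) @ cyc 4
hop 1: (2,2) @ cyc 9  [E]
hop 2: (3,2) @ cyc 14  [E]
hop 3: (4,2) @ cyc 19  [E]
hop 4: (4,1) @ cyc 24  [S]

path = [(1,2), (2,2), (3,2), (4,2), (4,1)]
arrival = 24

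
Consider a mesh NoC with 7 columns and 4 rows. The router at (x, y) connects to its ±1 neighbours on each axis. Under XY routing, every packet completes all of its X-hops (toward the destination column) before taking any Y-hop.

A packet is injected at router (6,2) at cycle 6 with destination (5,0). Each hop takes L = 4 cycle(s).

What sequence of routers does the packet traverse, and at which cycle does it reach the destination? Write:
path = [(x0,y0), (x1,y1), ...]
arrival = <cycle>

path = [(6,2), (5,2), (5,1), (5,0)]
arrival = 18

[0] x=6 y=2 t=6
[1] x=5 y=2 t=10 →W
[2] x=5 y=1 t=14 →S
[3] x=5 y=0 t=18 →S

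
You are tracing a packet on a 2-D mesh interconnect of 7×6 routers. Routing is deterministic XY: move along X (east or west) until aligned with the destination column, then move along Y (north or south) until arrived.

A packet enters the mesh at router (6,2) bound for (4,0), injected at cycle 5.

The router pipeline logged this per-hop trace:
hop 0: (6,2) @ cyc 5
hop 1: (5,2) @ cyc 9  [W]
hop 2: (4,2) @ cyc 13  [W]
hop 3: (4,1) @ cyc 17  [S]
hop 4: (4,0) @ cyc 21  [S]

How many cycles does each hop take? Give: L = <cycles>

L = 4

Between hops 0 and 1 the cycle counter advances 9 − 5 = 4.
Per-hop latency L = Δcyc = 4.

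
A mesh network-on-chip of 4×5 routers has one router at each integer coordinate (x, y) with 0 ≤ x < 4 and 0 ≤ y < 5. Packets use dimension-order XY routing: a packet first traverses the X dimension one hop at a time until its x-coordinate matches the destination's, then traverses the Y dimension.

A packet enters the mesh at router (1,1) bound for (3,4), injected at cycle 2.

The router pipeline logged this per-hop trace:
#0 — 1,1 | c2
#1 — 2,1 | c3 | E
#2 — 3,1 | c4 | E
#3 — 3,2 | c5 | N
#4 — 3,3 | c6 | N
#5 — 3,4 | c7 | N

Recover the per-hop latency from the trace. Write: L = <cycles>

L = 1

Δcyc across hop 0→1: 3 − 2 = 1.
One hop costs L cycles, so L = 1.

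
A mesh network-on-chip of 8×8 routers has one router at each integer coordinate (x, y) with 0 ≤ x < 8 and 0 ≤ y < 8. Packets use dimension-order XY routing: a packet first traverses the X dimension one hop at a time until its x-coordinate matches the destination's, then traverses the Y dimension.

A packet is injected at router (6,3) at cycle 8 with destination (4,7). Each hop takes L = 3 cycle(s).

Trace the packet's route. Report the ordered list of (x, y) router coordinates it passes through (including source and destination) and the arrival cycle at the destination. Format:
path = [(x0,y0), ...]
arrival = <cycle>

path = [(6,3), (5,3), (4,3), (4,4), (4,5), (4,6), (4,7)]
arrival = 26

src (6,3)  cyc=8
W→(5,3)  cyc=11
W→(4,3)  cyc=14
N→(4,4)  cyc=17
N→(4,5)  cyc=20
N→(4,6)  cyc=23
N→(4,7)  cyc=26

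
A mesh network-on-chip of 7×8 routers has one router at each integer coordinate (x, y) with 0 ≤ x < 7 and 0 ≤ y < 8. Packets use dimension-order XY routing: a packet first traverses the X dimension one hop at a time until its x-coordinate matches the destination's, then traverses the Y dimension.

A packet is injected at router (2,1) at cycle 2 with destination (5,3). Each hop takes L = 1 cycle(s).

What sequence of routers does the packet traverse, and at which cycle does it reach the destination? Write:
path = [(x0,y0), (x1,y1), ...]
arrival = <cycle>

t=2: at (2,1)
t=3: at (3,1) after E
t=4: at (4,1) after E
t=5: at (5,1) after E
t=6: at (5,2) after N
t=7: at (5,3) after N

path = [(2,1), (3,1), (4,1), (5,1), (5,2), (5,3)]
arrival = 7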